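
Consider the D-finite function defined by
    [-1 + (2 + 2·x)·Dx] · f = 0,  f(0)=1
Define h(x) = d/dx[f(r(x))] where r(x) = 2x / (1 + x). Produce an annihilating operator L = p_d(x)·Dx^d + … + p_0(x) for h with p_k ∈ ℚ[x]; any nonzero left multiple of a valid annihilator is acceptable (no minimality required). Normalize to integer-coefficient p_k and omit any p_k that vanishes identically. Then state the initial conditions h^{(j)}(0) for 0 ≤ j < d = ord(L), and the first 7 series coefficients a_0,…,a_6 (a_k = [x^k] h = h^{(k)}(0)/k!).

L = (-3 - 6·x) + (-1 - 4·x - 3·x^2)·Dx  (order 1).
h: a_k = 1, -3, 15/2, -37/2, 375/8, -981/8, 5271/16, …
ICs: h(0) = 1.

f: a_k = 1, 1/2, -1/8, 1/16, -5/128, 7/256, -21/1024, …
Change of var in L_f (x↦r) gives L₀.
Differentiate: ansatz ord ≤ ord L₀ ⇒ L.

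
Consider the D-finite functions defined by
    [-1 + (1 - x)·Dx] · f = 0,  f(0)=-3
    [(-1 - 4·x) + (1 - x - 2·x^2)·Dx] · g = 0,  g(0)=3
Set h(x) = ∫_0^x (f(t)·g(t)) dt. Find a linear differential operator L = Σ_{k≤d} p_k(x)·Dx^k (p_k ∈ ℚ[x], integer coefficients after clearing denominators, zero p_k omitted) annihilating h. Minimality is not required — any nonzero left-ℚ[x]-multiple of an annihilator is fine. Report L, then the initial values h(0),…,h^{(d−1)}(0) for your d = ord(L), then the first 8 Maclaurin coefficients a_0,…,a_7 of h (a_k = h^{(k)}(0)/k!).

f: a_k = -3, -3, -3, -3, -3, -3, -3, -3, …
g: a_k = 3, 3, 9, 15, 33, 63, 129, 255, …
Sym-product of L_f,L_g gives L₀ (≤ ord 1).
h=∫h₀ ⇒ L = L₀·Dx.
L = (-2 - 2·x + 6·x^2)·Dx + (1 - 2·x - x^2 + 2·x^3)·Dx^2  (order 2).
h: a_k = 0, -9, -9, -15, -45/2, -189/5, -63, -765/7, …
ICs: h(0) = 0, h′(0) = -9.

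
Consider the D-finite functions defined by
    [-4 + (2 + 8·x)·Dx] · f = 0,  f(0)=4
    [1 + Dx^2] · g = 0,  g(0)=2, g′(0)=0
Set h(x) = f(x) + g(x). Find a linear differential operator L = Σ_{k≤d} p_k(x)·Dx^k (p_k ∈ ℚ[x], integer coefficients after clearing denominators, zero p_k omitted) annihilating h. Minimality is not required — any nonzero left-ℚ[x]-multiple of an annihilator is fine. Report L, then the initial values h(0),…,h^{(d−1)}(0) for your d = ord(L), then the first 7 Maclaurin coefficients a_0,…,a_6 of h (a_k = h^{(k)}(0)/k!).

f: a_k = 4, 8, -8, 16, -40, 112, -336, …
g: a_k = 2, 0, -1, 0, 1/12, 0, -1/360, …
f+g: L₀ = lclm(L_f,L_g), ord ≤ 1+2.
L = (-26 - 16·x - 32·x^2) + (-3 - 4·x + 48·x^2 + 64·x^3)·Dx + (-26 - 16·x - 32·x^2)·Dx^2 + (-3 - 4·x + 48·x^2 + 64·x^3)·Dx^3  (order 3).
h: a_k = 6, 8, -9, 16, -479/12, 112, -120961/360, …
ICs: h(0) = 6, h′(0) = 8, h′′(0) = -18.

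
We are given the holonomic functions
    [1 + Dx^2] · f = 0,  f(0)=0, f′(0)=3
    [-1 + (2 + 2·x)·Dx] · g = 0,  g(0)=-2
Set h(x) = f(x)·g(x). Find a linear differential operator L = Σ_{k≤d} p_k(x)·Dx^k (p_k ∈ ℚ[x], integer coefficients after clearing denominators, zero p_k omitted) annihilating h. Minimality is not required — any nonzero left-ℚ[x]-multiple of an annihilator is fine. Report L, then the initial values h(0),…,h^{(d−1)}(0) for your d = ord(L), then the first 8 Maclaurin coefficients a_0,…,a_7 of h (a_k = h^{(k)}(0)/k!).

f: a_k = 0, 3, 0, -1/2, 0, 1/40, 0, -1/1680, …
g: a_k = -2, -1, 1/4, -1/8, 5/64, -7/128, 21/512, -33/1024, …
h₀=f·g: eliminate ⇒ L₀, order ≤ 2·1.
L = (7 + 8·x + 4·x^2) + (-4 - 4·x)·Dx + (4 + 8·x + 4·x^2)·Dx^2  (order 2).
h: a_k = 0, -6, -3, 7/4, 1/8, 19/320, -81/640, 983/10752, …
ICs: h(0) = 0, h′(0) = -6.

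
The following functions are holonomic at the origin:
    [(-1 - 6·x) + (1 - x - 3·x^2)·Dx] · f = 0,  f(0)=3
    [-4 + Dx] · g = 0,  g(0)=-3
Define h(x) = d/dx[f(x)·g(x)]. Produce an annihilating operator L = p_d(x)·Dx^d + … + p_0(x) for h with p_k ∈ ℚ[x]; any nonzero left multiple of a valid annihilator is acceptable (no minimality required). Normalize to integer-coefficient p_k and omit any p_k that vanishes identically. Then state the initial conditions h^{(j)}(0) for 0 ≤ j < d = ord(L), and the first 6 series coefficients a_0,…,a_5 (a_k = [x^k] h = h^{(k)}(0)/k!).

L = (32 + 26·x - 98·x^2 - 48·x^3 + 144·x^4) + (-5 + 3·x + 29·x^2 - 6·x^3 - 36·x^4)·Dx  (order 1).
h: a_k = -45, -288, -1125, -3612, -10524, -29190, …
ICs: h(0) = -45.

f: a_k = 3, 3, 12, 21, 57, 120, …
g: a_k = -3, -12, -24, -32, -32, -128/5, …
f·g: L₀ = L_f ⊗_s L_g, ord ≤ 1·1.
Differentiate: ansatz ord ≤ ord L₀ ⇒ L.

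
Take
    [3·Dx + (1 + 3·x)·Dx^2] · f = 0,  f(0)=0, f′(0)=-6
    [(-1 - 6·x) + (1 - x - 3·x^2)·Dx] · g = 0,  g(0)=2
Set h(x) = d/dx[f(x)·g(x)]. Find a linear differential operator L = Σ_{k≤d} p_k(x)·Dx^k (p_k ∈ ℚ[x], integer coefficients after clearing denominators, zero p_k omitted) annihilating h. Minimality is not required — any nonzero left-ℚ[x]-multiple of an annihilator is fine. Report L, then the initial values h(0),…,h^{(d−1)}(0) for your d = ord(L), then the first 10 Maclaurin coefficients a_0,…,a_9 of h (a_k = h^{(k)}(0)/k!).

L = (34 + 162·x + 324·x^2) + (1 + 29·x + 180·x^2 + 252·x^3)·Dx + (-1 - 6·x - 2·x^2 + 33·x^3 + 36·x^4)·Dx^2  (order 2).
h: a_k = -12, 12, -198, 132, -1797, 6768/5, -73581/5, 519396/35, -8315973/70, 159846, …
ICs: h(0) = -12, h′(0) = 12.

f: a_k = 0, -6, 9, -18, 81/2, -486/5, 243, -4374/7, 6561/4, -4374, …
g: a_k = 2, 2, 8, 14, 38, 80, 194, 434, 1016, 2318, …
L₀ := L_f ⊗_s L_g (sym. prod.), ord ≤ 2.
Differentiate: ansatz ord ≤ ord L₀ ⇒ L.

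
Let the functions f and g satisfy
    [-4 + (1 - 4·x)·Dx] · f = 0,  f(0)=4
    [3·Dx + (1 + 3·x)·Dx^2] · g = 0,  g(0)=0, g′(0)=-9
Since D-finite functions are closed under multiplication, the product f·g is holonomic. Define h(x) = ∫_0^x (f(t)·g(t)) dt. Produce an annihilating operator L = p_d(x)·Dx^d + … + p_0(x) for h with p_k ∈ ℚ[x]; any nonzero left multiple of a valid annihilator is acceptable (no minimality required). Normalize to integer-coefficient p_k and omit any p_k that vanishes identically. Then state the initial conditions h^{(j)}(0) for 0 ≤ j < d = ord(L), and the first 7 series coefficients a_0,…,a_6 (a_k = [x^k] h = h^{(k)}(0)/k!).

L = 12·Dx + (5 + 36·x)·Dx^2 + (-1 + x + 12·x^2)·Dx^3  (order 3).
h: a_k = 0, 0, -18, -30, -117, -1629/5, -5916/5, …
ICs: h(0) = 0, h′(0) = 0, h′′(0) = -36.

f: a_k = 4, 16, 64, 256, 1024, 4096, 16384, …
g: a_k = 0, -9, 27/2, -27, 243/4, -729/5, 729/2, …
h₀=f·g: eliminate ⇒ L₀, order ≤ 1·2.
Integrate: L := L₀·Dx.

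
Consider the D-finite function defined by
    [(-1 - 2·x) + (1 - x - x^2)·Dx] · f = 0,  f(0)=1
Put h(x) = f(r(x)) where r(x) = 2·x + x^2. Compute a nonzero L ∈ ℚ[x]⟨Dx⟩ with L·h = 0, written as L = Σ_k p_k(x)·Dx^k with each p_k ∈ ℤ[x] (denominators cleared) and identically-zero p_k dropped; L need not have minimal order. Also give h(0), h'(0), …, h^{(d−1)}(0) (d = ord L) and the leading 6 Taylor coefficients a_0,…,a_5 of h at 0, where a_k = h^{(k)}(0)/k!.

L = (2 + 10·x + 12·x^2 + 4·x^3) + (-1 + 2·x + 5·x^2 + 4·x^3 + x^4)·Dx  (order 1).
h: a_k = 1, 2, 9, 32, 118, 434, …
ICs: h(0) = 1.

f: a_k = 1, 1, 2, 3, 5, 8, …
L₀ from L_f via x↦r, Dx↦r'^{-1}Dx.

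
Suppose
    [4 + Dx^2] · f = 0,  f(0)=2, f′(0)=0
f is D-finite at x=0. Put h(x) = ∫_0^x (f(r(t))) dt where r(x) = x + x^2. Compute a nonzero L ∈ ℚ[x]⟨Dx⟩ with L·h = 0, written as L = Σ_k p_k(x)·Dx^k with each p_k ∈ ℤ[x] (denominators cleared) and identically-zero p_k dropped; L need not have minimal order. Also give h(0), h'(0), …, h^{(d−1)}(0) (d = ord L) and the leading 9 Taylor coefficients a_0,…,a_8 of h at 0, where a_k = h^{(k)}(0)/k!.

L = (4 + 24·x + 48·x^2 + 32·x^3)·Dx - 2·Dx^2 + (1 + 2·x)·Dx^3  (order 3).
h: a_k = 0, 2, 0, -4/3, -2, -8/15, 8/9, 352/315, 8/15, …
ICs: h(0) = 0, h′(0) = 2, h′′(0) = 0.

f: a_k = 2, 0, -4, 0, 4/3, 0, -8/45, 0, 4/315, …
L₀ from L_f via x↦r, Dx↦r'^{-1}Dx.
h=∫₀ˣh₀: take L = L₀·Dx.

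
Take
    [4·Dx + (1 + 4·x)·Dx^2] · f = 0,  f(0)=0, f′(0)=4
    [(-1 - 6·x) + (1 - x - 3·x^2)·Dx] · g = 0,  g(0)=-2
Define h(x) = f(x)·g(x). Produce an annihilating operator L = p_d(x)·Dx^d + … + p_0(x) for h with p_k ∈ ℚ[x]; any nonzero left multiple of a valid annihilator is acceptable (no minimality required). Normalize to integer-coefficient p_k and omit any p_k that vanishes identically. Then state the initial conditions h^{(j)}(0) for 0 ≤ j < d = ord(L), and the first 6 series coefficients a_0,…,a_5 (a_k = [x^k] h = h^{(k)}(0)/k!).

f: a_k = 0, 4, -8, 64/3, -64, 1024/5, …
g: a_k = -2, -2, -8, -14, -38, -80, …
h₀=f·g: eliminate ⇒ L₀, order ≤ 2·1.
L = (10 + 48·x) + (-2 + 24·x + 60·x^2)·Dx + (-1 - 3·x + 7·x^2 + 12·x^3)·Dx^2  (order 2).
h: a_k = 0, -8, 8, -176/3, 280/3, -7384/15, …
ICs: h(0) = 0, h′(0) = -8.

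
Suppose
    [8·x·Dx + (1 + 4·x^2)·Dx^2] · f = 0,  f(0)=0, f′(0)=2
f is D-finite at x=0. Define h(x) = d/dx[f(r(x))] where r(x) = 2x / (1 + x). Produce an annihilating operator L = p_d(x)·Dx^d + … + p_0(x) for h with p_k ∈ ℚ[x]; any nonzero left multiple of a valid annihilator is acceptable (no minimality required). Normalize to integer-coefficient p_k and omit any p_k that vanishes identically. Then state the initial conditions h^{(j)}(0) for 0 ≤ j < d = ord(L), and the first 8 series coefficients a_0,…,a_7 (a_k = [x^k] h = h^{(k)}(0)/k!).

L = (2 + 34·x) + (1 + 2·x + 17·x^2)·Dx  (order 1).
h: a_k = 4, -8, -52, 240, 404, -4888, 2908, 77280, …
ICs: h(0) = 4.

f: a_k = 0, 2, 0, -8/3, 0, 32/5, 0, -128/7, …
L₀ from L_f via x↦r, Dx↦r'^{-1}Dx.
h₀' ⇒ L via d/dx closure of L₀.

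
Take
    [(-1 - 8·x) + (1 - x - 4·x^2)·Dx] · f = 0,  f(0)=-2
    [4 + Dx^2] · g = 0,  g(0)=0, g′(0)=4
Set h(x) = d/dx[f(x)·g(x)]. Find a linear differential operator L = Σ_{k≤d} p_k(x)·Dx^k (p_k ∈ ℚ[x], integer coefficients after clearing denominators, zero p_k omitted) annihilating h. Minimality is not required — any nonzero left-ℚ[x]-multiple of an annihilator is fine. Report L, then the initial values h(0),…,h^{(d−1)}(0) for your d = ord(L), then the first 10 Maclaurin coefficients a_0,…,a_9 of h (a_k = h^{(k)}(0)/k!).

L = (18 - 8·x - 28·x^2 + 32·x^3 + 64·x^4) + (4 + 34·x + 24·x^2 + 64·x^3)·Dx + (-1 + x^2 + 8·x^3 + 16·x^4)·Dx^2  (order 2).
h: a_k = -8, -16, -104, -800/3, -1032, -14192/5, -409048/45, -8040896/315, -23771752/315, -17130224/81, …
ICs: h(0) = -8, h′(0) = -16.

f: a_k = -2, -2, -10, -18, -58, -130, -362, -882, -2330, -5858, …
g: a_k = 0, 4, 0, -8/3, 0, 8/15, 0, -16/315, 0, 8/2835, …
Sym-product of L_f,L_g gives L₀ (≤ ord 2).
Differentiate: ansatz ord ≤ ord L₀ ⇒ L.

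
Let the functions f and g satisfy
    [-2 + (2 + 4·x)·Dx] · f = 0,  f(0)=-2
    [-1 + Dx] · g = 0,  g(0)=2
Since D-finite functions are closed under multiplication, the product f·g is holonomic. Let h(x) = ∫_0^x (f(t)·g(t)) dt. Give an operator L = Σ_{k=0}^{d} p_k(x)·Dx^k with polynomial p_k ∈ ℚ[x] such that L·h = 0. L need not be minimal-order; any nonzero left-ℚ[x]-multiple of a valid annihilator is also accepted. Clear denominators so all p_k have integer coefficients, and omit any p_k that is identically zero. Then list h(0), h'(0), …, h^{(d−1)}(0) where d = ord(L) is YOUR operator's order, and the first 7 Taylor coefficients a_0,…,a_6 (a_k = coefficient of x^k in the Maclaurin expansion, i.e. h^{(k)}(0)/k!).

f: a_k = -2, -2, 1, -1, 5/4, -7/4, 21/8, …
g: a_k = 2, 2, 1, 1/3, 1/12, 1/60, 1/360, …
h₀=f·g: eliminate ⇒ L₀, order ≤ 1·1.
h=∫₀ˣh₀: take L = L₀·Dx.
L = (-2 - 2·x)·Dx + (1 + 2·x)·Dx^2  (order 2).
h: a_k = 0, -4, -4, -4/3, -2/3, 2/15, -14/45, …
ICs: h(0) = 0, h′(0) = -4.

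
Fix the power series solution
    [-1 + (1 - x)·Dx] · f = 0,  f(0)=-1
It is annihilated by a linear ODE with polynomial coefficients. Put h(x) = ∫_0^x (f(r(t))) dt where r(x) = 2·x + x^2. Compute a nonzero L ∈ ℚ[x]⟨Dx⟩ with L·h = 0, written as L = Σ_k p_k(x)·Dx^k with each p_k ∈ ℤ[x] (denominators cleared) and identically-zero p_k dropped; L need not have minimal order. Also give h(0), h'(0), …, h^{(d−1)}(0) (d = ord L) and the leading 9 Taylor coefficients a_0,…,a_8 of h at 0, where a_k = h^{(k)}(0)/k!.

L = (2 + 2·x)·Dx + (-1 + 2·x + x^2)·Dx^2  (order 2).
h: a_k = 0, -1, -1, -5/3, -3, -29/5, -35/3, -169/7, -51, …
ICs: h(0) = 0, h′(0) = -1.

f: a_k = -1, -1, -1, -1, -1, -1, -1, -1, -1, …
L₀ from L_f via x↦r, Dx↦r'^{-1}Dx.
h=∫₀ˣh₀: take L = L₀·Dx.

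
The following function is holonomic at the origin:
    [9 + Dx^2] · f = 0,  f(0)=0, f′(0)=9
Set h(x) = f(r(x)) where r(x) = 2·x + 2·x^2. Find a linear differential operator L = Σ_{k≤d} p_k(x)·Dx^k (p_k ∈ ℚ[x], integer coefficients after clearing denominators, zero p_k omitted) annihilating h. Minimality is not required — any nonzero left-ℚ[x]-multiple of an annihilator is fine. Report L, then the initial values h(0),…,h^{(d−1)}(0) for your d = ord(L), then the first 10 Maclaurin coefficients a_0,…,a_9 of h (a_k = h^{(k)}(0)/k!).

f: a_k = 0, 9, 0, -27/2, 0, 243/40, 0, -729/560, 0, 729/4480, …
h₀=f(r): pull back L_f along r ⇒ L₀.
L = (36 + 216·x + 432·x^2 + 288·x^3) - 2·Dx + (1 + 2·x)·Dx^2  (order 2).
h: a_k = 0, 18, 18, -108, -324, -648/5, 864, 62208/35, 3888/5, -85536/35, …
ICs: h(0) = 0, h′(0) = 18.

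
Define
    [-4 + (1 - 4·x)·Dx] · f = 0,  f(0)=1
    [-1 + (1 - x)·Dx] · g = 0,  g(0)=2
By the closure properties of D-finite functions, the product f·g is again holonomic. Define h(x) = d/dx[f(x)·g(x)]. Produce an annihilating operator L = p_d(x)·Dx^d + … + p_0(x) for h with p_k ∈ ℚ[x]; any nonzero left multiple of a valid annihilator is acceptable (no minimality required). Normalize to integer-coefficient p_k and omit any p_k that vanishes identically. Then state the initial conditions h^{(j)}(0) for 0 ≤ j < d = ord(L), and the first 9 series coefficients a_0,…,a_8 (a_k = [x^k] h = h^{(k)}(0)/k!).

f: a_k = 1, 4, 16, 64, 256, 1024, 4096, 16384, 65536, …
g: a_k = 2, 2, 2, 2, 2, 2, 2, 2, 2, …
L₀ := L_f ⊗_s L_g (sym. prod.), ord ≤ 1.
h₀' ⇒ L via d/dx closure of L₀.
L = (42 - 120·x + 96·x^2) + (-5 + 33·x - 60·x^2 + 32·x^3)·Dx  (order 1).
h: a_k = 10, 84, 510, 2728, 13650, 65532, 305830, 1398096, 6291450, …
ICs: h(0) = 10.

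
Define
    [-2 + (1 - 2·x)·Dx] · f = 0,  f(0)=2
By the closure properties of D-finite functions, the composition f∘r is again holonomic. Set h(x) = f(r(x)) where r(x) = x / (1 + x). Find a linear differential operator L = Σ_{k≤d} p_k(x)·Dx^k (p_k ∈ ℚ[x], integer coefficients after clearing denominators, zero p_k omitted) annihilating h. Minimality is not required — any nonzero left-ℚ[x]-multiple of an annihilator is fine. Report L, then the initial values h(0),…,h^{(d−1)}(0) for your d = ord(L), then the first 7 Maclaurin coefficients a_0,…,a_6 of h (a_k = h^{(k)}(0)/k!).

L = 2 + (-1 + x^2)·Dx  (order 1).
h: a_k = 2, 4, 4, 4, 4, 4, 4, …
ICs: h(0) = 2.

f: a_k = 2, 4, 8, 16, 32, 64, 128, …
h₀=f(r): pull back L_f along r ⇒ L₀.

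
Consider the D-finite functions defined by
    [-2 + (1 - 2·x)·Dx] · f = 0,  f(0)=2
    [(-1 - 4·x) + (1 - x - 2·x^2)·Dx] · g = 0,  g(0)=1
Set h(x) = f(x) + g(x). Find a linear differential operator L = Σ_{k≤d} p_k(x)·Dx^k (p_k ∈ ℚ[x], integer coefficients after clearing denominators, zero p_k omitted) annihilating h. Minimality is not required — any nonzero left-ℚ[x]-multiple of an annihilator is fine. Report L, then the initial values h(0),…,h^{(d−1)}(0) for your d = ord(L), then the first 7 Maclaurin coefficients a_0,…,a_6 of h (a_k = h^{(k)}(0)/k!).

L = -4 + (-2 - 8·x)·Dx + (1 - x - 2·x^2)·Dx^2  (order 2).
h: a_k = 3, 5, 11, 21, 43, 85, 171, …
ICs: h(0) = 3, h′(0) = 5.

f: a_k = 2, 4, 8, 16, 32, 64, 128, …
g: a_k = 1, 1, 3, 5, 11, 21, 43, …
Sum ⇒ L₀ = lclm(L_f,L_g) in ℚ(x)⟨Dx⟩.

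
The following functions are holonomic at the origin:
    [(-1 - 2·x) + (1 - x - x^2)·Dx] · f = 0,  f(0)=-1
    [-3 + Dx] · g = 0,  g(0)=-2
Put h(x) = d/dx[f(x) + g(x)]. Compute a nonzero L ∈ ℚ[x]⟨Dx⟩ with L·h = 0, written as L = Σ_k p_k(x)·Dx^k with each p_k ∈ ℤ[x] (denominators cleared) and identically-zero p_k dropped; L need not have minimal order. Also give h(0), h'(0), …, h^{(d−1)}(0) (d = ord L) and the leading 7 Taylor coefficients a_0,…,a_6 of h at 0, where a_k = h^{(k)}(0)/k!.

L = (18 + 126·x + 144·x^2 + 180·x^3 + 54·x^4) + (-9 - 48·x - 81·x^2 - 24·x^3 + 45·x^4 + 18·x^5)·Dx + (1 + 2·x + 11·x^2 - 12·x^3 - 21·x^4 - 6·x^5)·Dx^2  (order 2).
h: a_k = -7, -22, -36, -47, -241/4, -1803/20, -6123/40, …
ICs: h(0) = -7, h′(0) = -22.

f: a_k = -1, -1, -2, -3, -5, -8, -13, …
g: a_k = -2, -6, -9, -9, -27/4, -81/20, -81/40, …
Sum ⇒ L₀ = lclm(L_f,L_g) in ℚ(x)⟨Dx⟩.
h=h₀': d/dx-closure on L₀ ⇒ L.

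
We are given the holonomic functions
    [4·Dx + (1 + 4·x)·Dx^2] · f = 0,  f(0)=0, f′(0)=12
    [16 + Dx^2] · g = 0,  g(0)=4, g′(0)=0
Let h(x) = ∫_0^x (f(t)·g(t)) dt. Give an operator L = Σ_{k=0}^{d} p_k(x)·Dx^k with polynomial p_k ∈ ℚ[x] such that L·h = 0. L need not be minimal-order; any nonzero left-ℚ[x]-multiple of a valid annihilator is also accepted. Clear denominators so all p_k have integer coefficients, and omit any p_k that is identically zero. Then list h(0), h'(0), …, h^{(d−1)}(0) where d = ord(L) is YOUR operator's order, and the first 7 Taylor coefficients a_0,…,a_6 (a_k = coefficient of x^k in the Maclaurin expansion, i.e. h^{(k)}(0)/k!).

f: a_k = 0, 12, -24, 64, -192, 3072/5, -2048, …
g: a_k = 4, 0, -32, 0, 128/3, 0, -1024/45, …
h₀=f·g: eliminate ⇒ L₀, order ≤ 2·2.
Integrate: L := L₀·Dx.
L = (-768 + 6144·x + 77824·x^2 + 262144·x^3 + 262144·x^4)·Dx + (256 + 5120·x + 24576·x^2 + 32768·x^3)·Dx^2 + (1280·x + 10752·x^2 + 32768·x^3 + 32768·x^4)·Dx^3 + (16 + 320·x + 1536·x^2 + 2048·x^3)·Dx^4 + (3 + 56·x + 368·x^2 + 1024·x^3 + 1024·x^4)·Dx^5  (order 5).
h: a_k = 0, 0, 24, -32, -32, 0, 768/5, …
ICs: h(0) = 0, h′(0) = 0, h′′(0) = 48, h′′′(0) = -192, h′′′′(0) = -768.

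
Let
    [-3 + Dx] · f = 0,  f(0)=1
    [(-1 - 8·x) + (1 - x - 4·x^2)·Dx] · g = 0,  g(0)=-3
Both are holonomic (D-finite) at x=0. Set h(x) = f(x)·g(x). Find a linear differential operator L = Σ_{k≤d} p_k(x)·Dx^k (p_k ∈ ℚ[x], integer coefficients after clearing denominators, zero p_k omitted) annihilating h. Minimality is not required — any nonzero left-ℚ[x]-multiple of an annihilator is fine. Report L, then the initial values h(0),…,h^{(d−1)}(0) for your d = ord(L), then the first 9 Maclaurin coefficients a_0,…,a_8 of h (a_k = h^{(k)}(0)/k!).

L = (4 + 5·x - 12·x^2) + (-1 + x + 4·x^2)·Dx  (order 1).
h: a_k = -3, -12, -75/2, -99, -2073/8, -3306/5, -136059/80, -243423/56, -49953243/4480, …
ICs: h(0) = -3.

f: a_k = 1, 3, 9/2, 9/2, 27/8, 81/40, 81/80, 243/560, 729/4480, …
g: a_k = -3, -3, -15, -27, -87, -195, -543, -1323, -3495, …
Product ⇒ symmetric product L₀, ord ≤ 1.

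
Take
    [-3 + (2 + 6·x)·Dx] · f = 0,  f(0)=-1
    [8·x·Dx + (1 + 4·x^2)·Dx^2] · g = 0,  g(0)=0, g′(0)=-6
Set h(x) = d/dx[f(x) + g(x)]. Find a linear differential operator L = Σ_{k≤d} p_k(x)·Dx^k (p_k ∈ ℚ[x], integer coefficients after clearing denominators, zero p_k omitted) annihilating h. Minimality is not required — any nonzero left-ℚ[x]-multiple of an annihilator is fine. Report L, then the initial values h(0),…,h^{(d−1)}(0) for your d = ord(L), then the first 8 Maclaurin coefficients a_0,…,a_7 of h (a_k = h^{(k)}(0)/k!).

f: a_k = -1, -3/2, 9/8, -27/16, 405/128, -1701/256, 15309/1024, -72171/2048, …
g: a_k = 0, -6, 0, 8, 0, -96/5, 0, 384/7, …
f+g: L₀ = lclm(L_f,L_g), ord ≤ 1+2.
h=h₀': d/dx-closure on L₀ ⇒ L.
L = (-48 - 360·x + 576·x^2 + 864·x^3) + (-59 - 192·x - 120·x^2 + 2304·x^3 + 3024·x^4)·Dx + (-6 + 14·x + 144·x^2 + 272·x^3 + 672·x^4 + 864·x^5)·Dx^2  (order 2).
h: a_k = -15/2, 9/4, 303/16, 405/32, -33081/256, 45927/512, 281235/2048, 2814669/4096, …
ICs: h(0) = -15/2, h′(0) = 9/4.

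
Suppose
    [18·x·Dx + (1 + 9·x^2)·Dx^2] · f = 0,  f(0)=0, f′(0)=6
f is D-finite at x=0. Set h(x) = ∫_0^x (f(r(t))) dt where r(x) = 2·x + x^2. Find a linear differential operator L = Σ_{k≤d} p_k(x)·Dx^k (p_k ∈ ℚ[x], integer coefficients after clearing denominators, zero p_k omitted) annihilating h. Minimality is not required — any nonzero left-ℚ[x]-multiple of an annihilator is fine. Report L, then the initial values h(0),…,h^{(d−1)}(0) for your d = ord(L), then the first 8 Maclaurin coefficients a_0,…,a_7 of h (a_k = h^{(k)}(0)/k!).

L = (-1 + 72·x + 144·x^2 + 108·x^3 + 27·x^4)·Dx^2 + (1 + x + 36·x^2 + 72·x^3 + 45·x^4 + 9·x^5)·Dx^3  (order 3).
h: a_k = 0, 0, 6, 2, -36, -216/5, 2502/5, 7758/7, …
ICs: h(0) = 0, h′(0) = 0, h′′(0) = 12.

f: a_k = 0, 6, 0, -18, 0, 486/5, 0, -4374/7, …
Change of var in L_f (x↦r) gives L₀.
Integrate: L := L₀·Dx.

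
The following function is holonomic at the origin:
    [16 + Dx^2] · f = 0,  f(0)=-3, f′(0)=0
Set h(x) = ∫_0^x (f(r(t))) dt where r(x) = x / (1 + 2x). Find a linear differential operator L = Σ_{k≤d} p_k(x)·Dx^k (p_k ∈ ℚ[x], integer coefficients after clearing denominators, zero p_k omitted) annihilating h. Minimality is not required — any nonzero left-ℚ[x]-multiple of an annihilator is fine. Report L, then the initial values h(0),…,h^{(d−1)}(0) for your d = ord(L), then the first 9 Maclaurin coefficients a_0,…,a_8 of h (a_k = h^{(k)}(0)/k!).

L = 16·Dx + (4 + 24·x + 48·x^2 + 32·x^3)·Dx^2 + (1 + 8·x + 24·x^2 + 32·x^3 + 16·x^4)·Dx^3  (order 3).
h: a_k = 0, -3, 0, 8, -24, 256/5, -256/3, 1408/15, 192/5, …
ICs: h(0) = 0, h′(0) = -3, h′′(0) = 0.

f: a_k = -3, 0, 24, 0, -32, 0, 256/15, 0, -512/105, …
Substitute x→r, Dx→(1/r')Dx; clear ⇒ L₀.
∫: right-multiply L₀ by Dx.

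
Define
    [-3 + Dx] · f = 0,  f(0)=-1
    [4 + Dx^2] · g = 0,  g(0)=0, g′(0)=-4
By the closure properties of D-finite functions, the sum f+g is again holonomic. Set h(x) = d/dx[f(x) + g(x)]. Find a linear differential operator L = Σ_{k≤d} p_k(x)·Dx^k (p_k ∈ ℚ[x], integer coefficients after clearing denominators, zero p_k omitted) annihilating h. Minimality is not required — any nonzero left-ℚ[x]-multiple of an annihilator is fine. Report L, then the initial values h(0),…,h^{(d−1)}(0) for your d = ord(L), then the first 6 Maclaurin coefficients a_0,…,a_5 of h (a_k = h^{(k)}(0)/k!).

L = 12 - 4·Dx + 3·Dx^2 - Dx^3  (order 3).
h: a_k = -7, -9, -11/2, -27/2, -307/24, -243/40, …
ICs: h(0) = -7, h′(0) = -9, h′′(0) = -11.

f: a_k = -1, -3, -9/2, -9/2, -27/8, -81/40, …
g: a_k = 0, -4, 0, 8/3, 0, -8/15, …
L₀ := lclm(L_f,L_g); ord L₀ ≤ 1+2.
Derive L from L₀ (diff closure).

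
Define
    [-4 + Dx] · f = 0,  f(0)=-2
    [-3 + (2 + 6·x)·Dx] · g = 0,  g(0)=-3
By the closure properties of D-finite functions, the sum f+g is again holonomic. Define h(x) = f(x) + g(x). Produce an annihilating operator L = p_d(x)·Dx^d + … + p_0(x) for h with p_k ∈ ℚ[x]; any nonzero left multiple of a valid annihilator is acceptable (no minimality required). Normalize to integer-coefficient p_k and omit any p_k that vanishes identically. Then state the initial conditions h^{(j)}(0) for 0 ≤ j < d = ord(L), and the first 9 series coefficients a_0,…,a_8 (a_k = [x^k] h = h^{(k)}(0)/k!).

L = (132 + 288·x) + (-73 - 384·x - 576·x^2)·Dx + (10 + 78·x + 144·x^2)·Dx^2  (order 2).
h: a_k = -5, -25/2, -101/8, -1267/48, -4547/384, -142081/3840, 1542427/46080, -72395899/645120, 2626307773/10321920, …
ICs: h(0) = -5, h′(0) = -25/2.

f: a_k = -2, -8, -16, -64/3, -64/3, -256/15, -512/45, -2048/315, -1024/315, …
g: a_k = -3, -9/2, 27/8, -81/16, 1215/128, -5103/256, 45927/1024, -216513/2048, 8444007/32768, …
L₀ := lclm(L_f,L_g); ord L₀ ≤ 1+1.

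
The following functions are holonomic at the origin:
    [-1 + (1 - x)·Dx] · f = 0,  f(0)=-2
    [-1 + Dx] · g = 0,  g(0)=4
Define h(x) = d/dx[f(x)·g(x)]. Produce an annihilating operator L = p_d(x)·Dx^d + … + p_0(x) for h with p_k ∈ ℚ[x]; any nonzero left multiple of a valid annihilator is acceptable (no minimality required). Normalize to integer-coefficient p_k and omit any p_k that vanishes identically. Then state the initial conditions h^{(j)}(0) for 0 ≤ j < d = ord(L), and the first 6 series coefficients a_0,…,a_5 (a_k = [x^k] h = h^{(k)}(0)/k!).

f: a_k = -2, -2, -2, -2, -2, -2, …
g: a_k = 4, 4, 2, 2/3, 1/6, 1/30, …
h₀=f·g: eliminate ⇒ L₀, order ≤ 1·1.
h₀' ⇒ L via d/dx closure of L₀.
L = (5 - 4·x + x^2) + (-2 + 3·x - x^2)·Dx  (order 1).
h: a_k = -16, -40, -64, -260/3, -326/3, -1957/15, …
ICs: h(0) = -16.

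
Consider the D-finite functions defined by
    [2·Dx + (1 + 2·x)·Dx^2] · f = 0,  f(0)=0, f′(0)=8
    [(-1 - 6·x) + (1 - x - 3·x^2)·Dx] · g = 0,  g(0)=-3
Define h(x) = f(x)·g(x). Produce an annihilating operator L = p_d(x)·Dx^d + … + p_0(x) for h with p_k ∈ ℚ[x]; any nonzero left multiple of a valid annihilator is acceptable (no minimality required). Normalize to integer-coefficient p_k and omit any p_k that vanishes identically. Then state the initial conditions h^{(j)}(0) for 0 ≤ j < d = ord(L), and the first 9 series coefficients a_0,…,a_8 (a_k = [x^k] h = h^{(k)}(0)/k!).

f: a_k = 0, 8, -8, 32/3, -16, 128/5, -128/3, 512/7, -128, …
g: a_k = -3, -3, -12, -21, -57, -120, -291, -651, -1524, …
Sym-product of L_f,L_g gives L₀ (≤ ord 2).
L = (8 + 24·x) + (18·x + 30·x^2)·Dx + (-1 - x + 5·x^2 + 6·x^3)·Dx^2  (order 2).
h: a_k = 0, -24, 0, -104, -56, -2224/5, -2424/5, -71352/35, -108816/35, …
ICs: h(0) = 0, h′(0) = -24.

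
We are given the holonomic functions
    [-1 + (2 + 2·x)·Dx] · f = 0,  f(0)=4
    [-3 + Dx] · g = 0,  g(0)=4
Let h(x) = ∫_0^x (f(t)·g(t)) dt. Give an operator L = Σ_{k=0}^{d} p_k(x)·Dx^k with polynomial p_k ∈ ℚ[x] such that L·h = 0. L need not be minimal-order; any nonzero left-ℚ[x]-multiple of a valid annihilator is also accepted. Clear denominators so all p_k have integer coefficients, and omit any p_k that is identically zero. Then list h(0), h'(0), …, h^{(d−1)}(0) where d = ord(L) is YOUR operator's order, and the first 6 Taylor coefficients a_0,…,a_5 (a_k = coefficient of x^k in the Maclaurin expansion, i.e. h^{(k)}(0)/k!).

L = (-7 - 6·x)·Dx + (2 + 2·x)·Dx^2  (order 2).
h: a_k = 0, 16, 28, 94/3, 103/4, 667/40, …
ICs: h(0) = 0, h′(0) = 16.

f: a_k = 4, 2, -1/2, 1/4, -5/32, 7/64, …
g: a_k = 4, 12, 18, 18, 27/2, 81/10, …
f·g: L₀ = L_f ⊗_s L_g, ord ≤ 1·1.
∫: right-multiply L₀ by Dx.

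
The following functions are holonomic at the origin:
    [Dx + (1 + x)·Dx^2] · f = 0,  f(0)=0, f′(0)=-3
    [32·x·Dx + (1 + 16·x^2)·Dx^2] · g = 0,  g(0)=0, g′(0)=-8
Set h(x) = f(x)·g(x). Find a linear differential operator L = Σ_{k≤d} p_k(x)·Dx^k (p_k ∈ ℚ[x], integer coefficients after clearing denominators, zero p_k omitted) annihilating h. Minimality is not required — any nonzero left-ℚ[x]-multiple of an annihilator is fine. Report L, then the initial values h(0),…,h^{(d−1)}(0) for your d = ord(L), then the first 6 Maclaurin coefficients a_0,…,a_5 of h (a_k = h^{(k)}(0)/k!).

f: a_k = 0, -3, 3/2, -1, 3/4, -3/5, …
g: a_k = 0, -8, 0, 128/3, 0, -2048/5, …
Product ⇒ symmetric product L₀, ord ≤ 4.
L = (4224 + 8384·x + 204800·x^2 + 531456·x^3 + 491520·x^4 + 212992·x^5 + 262144·x^7)·Dx + (4098 + 28864·x + 258368·x^2 + 1045504·x^3 + 1798144·x^4 + 1523712·x^5 + 573440·x^6 + 786432·x^7 + 917504·x^8)·Dx^2 + (132 + 8644·x + 37632·x^2 + 196032·x^3 + 614400·x^4 + 955392·x^5 + 786432·x^6 + 540672·x^7 + 786432·x^8 + 524288·x^9)·Dx^3 + (65 + 258·x + 2497·x^2 + 8576·x^3 + 30336·x^4 + 76800·x^5 + 118272·x^6 + 98304·x^7 + 98304·x^8 + 131072·x^9 + 65536·x^10)·Dx^4  (order 4).
h: a_k = 0, 0, 24, -12, -120, 58, …
ICs: h(0) = 0, h′(0) = 0, h′′(0) = 48, h′′′(0) = -72.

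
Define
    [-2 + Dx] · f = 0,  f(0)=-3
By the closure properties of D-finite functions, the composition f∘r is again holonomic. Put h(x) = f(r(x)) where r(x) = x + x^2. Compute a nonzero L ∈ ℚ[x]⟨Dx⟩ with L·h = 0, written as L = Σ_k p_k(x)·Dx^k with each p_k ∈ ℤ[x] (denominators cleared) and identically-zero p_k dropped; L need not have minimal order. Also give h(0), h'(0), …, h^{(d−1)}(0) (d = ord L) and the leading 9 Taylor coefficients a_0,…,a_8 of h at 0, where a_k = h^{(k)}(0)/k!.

L = (-2 - 4·x) + Dx  (order 1).
h: a_k = -3, -6, -12, -16, -20, -104/5, -304/15, -1856/105, -1528/105, …
ICs: h(0) = -3.

f: a_k = -3, -6, -6, -4, -2, -4/5, -4/15, -8/105, -2/105, …
Change of var in L_f (x↦r) gives L₀.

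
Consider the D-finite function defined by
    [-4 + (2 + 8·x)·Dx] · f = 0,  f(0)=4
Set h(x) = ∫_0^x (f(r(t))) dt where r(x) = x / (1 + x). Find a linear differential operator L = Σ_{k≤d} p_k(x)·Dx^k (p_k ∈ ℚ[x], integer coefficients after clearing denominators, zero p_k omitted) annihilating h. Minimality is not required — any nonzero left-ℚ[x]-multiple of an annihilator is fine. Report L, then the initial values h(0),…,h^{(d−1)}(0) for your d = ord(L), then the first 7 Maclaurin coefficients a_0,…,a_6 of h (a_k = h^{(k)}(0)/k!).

L = -2·Dx + (1 + 6·x + 5·x^2)·Dx^2  (order 2).
h: a_k = 0, 4, 4, -16/3, 10, -24, 68, …
ICs: h(0) = 0, h′(0) = 4.

f: a_k = 4, 8, -8, 16, -40, 112, -336, …
f∘r: x↦r, Dx↦Dx/r' in L_f ⇒ L₀.
∫: right-multiply L₀ by Dx.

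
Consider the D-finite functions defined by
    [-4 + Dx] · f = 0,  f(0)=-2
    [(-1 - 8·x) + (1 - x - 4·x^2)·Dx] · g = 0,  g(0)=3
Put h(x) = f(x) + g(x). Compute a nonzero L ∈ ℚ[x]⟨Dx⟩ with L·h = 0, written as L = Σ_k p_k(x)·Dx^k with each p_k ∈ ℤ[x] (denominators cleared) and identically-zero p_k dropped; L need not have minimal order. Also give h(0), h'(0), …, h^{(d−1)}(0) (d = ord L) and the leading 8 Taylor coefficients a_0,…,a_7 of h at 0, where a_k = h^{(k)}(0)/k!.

f: a_k = -2, -8, -16, -64/3, -64/3, -256/15, -512/45, -2048/315, …
g: a_k = 3, 3, 15, 27, 87, 195, 543, 1323, …
Sum ⇒ L₀ = lclm(L_f,L_g) in ℚ(x)⟨Dx⟩.
L = (24 - 16·x + 576·x^2 + 512·x^3) + (6 - 56·x - 208·x^2 + 128·x^3 + 256·x^4)·Dx + (-3 + 15·x + 16·x^2 - 64·x^3 - 64·x^4)·Dx^2  (order 2).
h: a_k = 1, -5, -1, 17/3, 197/3, 2669/15, 23923/45, 414697/315, …
ICs: h(0) = 1, h′(0) = -5.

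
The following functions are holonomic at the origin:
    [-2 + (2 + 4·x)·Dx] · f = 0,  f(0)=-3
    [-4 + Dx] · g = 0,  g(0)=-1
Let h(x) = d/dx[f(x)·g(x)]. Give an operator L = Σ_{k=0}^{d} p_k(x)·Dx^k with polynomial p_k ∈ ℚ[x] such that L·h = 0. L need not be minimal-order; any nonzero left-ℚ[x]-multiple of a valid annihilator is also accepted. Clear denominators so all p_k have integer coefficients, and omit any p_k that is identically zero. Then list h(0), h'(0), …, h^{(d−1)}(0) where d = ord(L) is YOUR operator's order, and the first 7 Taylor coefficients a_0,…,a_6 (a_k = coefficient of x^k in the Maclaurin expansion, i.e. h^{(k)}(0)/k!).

f: a_k = -3, -3, 3/2, -3/2, 15/8, -21/8, 63/16, …
g: a_k = -1, -4, -8, -32/3, -32/3, -128/15, -256/45, …
Sym-product of L_f,L_g gives L₀ (≤ ord 1).
Derive L from L₀ (diff closure).
L = (23 + 80·x + 64·x^2) + (-5 - 18·x - 16·x^2)·Dx  (order 1).
h: a_k = 15, 69, 309/2, 449/2, 1949/8, 1643/8, 36047/240, …
ICs: h(0) = 15.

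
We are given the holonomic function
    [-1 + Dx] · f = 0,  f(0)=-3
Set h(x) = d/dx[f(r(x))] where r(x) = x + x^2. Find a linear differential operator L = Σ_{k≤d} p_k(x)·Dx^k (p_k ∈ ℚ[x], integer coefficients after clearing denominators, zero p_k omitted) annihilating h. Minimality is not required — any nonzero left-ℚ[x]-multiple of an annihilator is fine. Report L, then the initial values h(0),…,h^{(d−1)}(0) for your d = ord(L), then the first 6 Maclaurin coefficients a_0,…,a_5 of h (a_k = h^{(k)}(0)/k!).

f: a_k = -3, -3, -3/2, -1/2, -1/8, -1/40, …
Substitute x→r, Dx→(1/r')Dx; clear ⇒ L₀.
Differentiate: ansatz ord ≤ ord L₀ ⇒ L.
L = (3 + 4·x + 4·x^2) + (-1 - 2·x)·Dx  (order 1).
h: a_k = -3, -9, -21/2, -25/2, -81/8, -331/40, …
ICs: h(0) = -3.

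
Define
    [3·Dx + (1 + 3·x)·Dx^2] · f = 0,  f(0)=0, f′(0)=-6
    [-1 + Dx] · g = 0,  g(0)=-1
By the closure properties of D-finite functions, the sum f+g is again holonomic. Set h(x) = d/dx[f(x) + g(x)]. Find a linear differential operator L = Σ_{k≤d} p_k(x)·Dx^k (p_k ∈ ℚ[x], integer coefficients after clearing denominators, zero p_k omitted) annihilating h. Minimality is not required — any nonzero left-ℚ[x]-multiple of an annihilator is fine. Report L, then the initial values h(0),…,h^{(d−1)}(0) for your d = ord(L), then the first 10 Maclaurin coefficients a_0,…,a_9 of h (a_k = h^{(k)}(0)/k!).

f: a_k = 0, -6, 9, -18, 81/2, -486/5, 243, -4374/7, 6561/4, -4374, …
g: a_k = -1, -1, -1/2, -1/6, -1/24, -1/120, -1/720, -1/5040, -1/40320, -1/362880, …
f+g: L₀ = lclm(L_f,L_g), ord ≤ 2+1.
Derive L from L₀ (diff closure).
L = (-21 - 9·x) + (17 - 6·x - 9·x^2)·Dx + (4 + 15·x + 9·x^2)·Dx^2  (order 2).
h: a_k = -7, 17, -109/2, 971/6, -11665/24, 174959/120, -3149281/720, 66134879/5040, -1587237121/40320, 42855402239/362880, …
ICs: h(0) = -7, h′(0) = 17.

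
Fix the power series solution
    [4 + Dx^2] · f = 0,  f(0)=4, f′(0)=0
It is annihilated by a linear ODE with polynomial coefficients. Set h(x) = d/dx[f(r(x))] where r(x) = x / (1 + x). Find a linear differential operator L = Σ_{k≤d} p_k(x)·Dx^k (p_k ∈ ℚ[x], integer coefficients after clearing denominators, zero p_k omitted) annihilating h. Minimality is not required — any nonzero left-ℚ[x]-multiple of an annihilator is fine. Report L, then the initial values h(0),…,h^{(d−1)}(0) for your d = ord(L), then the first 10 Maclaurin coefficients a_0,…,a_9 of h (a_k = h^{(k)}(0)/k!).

L = (10 + 12·x + 6·x^2) + (6 + 18·x + 18·x^2 + 6·x^3)·Dx + (1 + 4·x + 6·x^2 + 4·x^3 + x^4)·Dx^2  (order 2).
h: a_k = 0, -16, 48, -256/3, 320/3, -1232/15, -112/5, 75328/315, -20672/35, 3065008/2835, …
ICs: h(0) = 0, h′(0) = -16.

f: a_k = 4, 0, -8, 0, 8/3, 0, -16/45, 0, 8/315, 0, …
Change of var in L_f (x↦r) gives L₀.
h=h₀': d/dx-closure on L₀ ⇒ L.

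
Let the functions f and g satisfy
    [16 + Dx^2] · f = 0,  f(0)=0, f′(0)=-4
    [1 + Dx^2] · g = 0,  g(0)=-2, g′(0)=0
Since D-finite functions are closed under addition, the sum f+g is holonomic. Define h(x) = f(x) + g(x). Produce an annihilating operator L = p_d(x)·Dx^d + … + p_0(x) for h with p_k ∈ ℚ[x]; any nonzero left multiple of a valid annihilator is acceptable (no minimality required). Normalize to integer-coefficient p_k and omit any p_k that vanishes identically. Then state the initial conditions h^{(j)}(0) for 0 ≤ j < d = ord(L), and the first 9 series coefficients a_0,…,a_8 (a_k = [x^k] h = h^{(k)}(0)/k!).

L = 16 + 17·Dx^2 + Dx^4  (order 4).
h: a_k = -2, -4, 1, 32/3, -1/12, -128/15, 1/360, 1024/315, -1/20160, …
ICs: h(0) = -2, h′(0) = -4, h′′(0) = 2, h′′′(0) = 64.

f: a_k = 0, -4, 0, 32/3, 0, -128/15, 0, 1024/315, 0, …
g: a_k = -2, 0, 1, 0, -1/12, 0, 1/360, 0, -1/20160, …
Sum ⇒ L₀ = lclm(L_f,L_g) in ℚ(x)⟨Dx⟩.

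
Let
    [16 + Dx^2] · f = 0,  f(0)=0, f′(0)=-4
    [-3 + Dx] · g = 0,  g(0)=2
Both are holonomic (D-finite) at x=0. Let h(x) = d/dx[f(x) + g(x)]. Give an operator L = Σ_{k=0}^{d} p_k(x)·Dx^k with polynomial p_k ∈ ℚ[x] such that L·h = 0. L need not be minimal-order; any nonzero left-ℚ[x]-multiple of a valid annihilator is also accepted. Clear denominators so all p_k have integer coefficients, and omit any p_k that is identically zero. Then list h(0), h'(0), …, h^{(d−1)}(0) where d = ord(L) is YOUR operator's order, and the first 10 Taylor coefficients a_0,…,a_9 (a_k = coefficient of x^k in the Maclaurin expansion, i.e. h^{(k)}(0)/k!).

L = 48 - 16·Dx + 3·Dx^2 - Dx^3  (order 3).
h: a_k = 2, 18, 59, 27, -269/12, 243/20, 10379/360, 729/280, -111389/20160, 729/2240, …
ICs: h(0) = 2, h′(0) = 18, h′′(0) = 118.

f: a_k = 0, -4, 0, 32/3, 0, -128/15, 0, 1024/315, 0, -2048/2835, …
g: a_k = 2, 6, 9, 9, 27/4, 81/20, 81/40, 243/280, 729/2240, 243/2240, …
h₀=f+g: left-lcm gives L₀, ord ≤ 3.
h₀' ⇒ L via d/dx closure of L₀.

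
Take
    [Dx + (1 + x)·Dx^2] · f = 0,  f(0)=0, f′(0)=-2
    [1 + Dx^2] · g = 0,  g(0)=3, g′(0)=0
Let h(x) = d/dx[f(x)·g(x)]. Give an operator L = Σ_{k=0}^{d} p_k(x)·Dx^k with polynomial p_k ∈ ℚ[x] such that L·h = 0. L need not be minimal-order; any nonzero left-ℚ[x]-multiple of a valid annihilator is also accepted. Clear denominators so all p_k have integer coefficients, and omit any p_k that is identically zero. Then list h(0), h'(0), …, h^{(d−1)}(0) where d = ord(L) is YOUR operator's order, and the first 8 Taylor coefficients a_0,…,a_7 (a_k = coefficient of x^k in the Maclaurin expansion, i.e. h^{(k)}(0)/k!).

f: a_k = 0, -2, 1, -2/3, 1/2, -2/5, 1/3, -2/7, …
g: a_k = 3, 0, -3/2, 0, 1/8, 0, -1/240, 0, …
L₀ := L_f ⊗_s L_g (sym. prod.), ord ≤ 4.
h₀' ⇒ L via d/dx closure of L₀.
L = (-25 - 44·x - 42·x^2 + 12·x^3 + 43·x^4 + 24·x^5 + 4·x^6) + (-24 - 32·x + 20·x^2 + 60·x^3 + 40·x^4 + 8·x^5)·Dx + (-28 - 44·x - 14·x^2 + 72·x^3 + 98·x^4 + 48·x^5 + 8·x^6)·Dx^2 + (-24 - 32·x + 20·x^2 + 60·x^3 + 40·x^4 + 8·x^5)·Dx^3 + (-3 + 28·x^2 + 60·x^3 + 55·x^4 + 24·x^5 + 4·x^6)·Dx^4  (order 4).
h: a_k = -6, 6, 3, 0, -9/4, 9/4, -93/40, 37/15, …
ICs: h(0) = -6, h′(0) = 6, h′′(0) = 6, h′′′(0) = 0.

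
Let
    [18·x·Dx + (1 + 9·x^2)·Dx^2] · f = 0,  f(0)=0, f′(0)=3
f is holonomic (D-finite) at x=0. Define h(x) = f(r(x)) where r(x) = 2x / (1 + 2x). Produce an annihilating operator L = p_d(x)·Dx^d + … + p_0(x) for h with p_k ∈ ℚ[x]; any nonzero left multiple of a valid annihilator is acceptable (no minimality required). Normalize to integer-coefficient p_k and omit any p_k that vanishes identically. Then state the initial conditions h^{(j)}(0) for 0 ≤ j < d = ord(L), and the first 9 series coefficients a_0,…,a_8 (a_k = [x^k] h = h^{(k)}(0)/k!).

L = (4 + 80·x)·Dx + (1 + 4·x + 40·x^2)·Dx^2  (order 2).
h: a_k = 0, 6, -12, -48, 384, -384/5, -9984, 254976/7, 172032, …
ICs: h(0) = 0, h′(0) = 6.

f: a_k = 0, 3, 0, -9, 0, 243/5, 0, -2187/7, 0, …
Substitute x→r, Dx→(1/r')Dx; clear ⇒ L₀.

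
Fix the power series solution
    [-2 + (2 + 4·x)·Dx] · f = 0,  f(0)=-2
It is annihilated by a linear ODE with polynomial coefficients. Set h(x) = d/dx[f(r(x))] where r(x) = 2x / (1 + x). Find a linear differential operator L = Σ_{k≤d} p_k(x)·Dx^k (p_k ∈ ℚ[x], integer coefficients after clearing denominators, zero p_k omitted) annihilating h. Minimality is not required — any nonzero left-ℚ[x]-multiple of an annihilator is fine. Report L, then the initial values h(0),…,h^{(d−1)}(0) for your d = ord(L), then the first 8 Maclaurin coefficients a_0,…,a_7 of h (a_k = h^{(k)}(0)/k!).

f: a_k = -2, -2, 1, -1, 5/4, -7/4, 21/8, -33/8, …
f∘r: x↦r, Dx↦Dx/r' in L_f ⇒ L₀.
h=h₀': d/dx-closure on L₀ ⇒ L.
L = (-4 - 10·x) + (-1 - 6·x - 5·x^2)·Dx  (order 1).
h: a_k = -4, 16, -60, 240, -1020, 4512, -20468, 94400, …
ICs: h(0) = -4.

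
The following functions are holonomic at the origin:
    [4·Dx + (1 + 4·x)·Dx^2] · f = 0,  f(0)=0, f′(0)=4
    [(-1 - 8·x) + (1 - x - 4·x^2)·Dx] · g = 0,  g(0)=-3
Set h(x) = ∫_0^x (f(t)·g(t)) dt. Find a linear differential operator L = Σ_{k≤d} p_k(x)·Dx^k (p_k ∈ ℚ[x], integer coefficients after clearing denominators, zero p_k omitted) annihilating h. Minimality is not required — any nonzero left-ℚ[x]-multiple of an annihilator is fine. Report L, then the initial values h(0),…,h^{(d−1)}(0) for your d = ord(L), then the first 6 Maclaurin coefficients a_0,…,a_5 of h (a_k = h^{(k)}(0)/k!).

L = (12 + 64·x)·Dx + (-2 + 28·x + 80·x^2)·Dx^2 + (-1 - 3·x + 8·x^2 + 16·x^3)·Dx^3  (order 3).
h: a_k = 0, 0, -6, 4, -25, 28, …
ICs: h(0) = 0, h′(0) = 0, h′′(0) = -12.

f: a_k = 0, 4, -8, 64/3, -64, 1024/5, …
g: a_k = -3, -3, -15, -27, -87, -195, …
Product ⇒ symmetric product L₀, ord ≤ 2.
Integrate: L := L₀·Dx.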